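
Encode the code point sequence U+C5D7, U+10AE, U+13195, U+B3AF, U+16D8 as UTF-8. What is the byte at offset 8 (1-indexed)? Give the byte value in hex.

0x93

1-indexed offset 8 is 0-indexed offset 7.
U+C5D7 → 3-byte form EC 97 97 at offsets 0–2.
U+10AE → 3-byte form E1 82 AE at offsets 3–5.
U+13195 → 4-byte form F0 93 86 95 at offsets 6–9.
Offset 7 falls in char 3's range; it's byte 2 of F0 93 86 95 = 0x93.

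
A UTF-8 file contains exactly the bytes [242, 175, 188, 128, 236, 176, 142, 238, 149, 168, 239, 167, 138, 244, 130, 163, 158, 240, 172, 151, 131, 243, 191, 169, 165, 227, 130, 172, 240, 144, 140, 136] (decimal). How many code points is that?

9

Byte at offset 0: 0xF2 = 11110010 → 4-byte char (#1). Advance 4.
Byte at offset 4: 0xEC = 11101100 → 3-byte char (#2). Advance 3.
Byte at offset 7: 0xEE = 11101110 → 3-byte char (#3). Advance 3.
Byte at offset 10: 0xEF = 11101111 → 3-byte char (#4). Advance 3.
Byte at offset 13: 0xF4 = 11110100 → 4-byte char (#5). Advance 4.
Byte at offset 17: 0xF0 = 11110000 → 4-byte char (#6). Advance 4.
Byte at offset 21: 0xF3 = 11110011 → 4-byte char (#7). Advance 4.
Byte at offset 25: 0xE3 = 11100011 → 3-byte char (#8). Advance 3.
Byte at offset 28: 0xF0 = 11110000 → 4-byte char (#9). Advance 4.
Reached end at offset 32 after 9 code points.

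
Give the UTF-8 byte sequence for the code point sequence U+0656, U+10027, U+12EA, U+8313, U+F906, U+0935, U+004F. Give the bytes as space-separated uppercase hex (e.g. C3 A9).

U+0656: 2-byte form → D9 96.
U+10027: 4-byte form → F0 90 80 A7.
U+12EA: 3-byte form → E1 8B AA.
U+8313: 3-byte form → E8 8C 93.
U+F906: 3-byte form → EF A4 86.
U+0935: 3-byte form → E0 A4 B5.
U+004F: 1-byte form → 4F.
Concatenated (19 bytes): D9 96 F0 90 80 A7 E1 8B AA E8 8C 93 EF A4 86 E0 A4 B5 4F.

D9 96 F0 90 80 A7 E1 8B AA E8 8C 93 EF A4 86 E0 A4 B5 4F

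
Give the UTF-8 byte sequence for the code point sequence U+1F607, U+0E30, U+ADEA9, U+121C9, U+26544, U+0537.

U+1F607: 4-byte form → F0 9F 98 87.
U+0E30: 3-byte form → E0 B8 B0.
U+ADEA9: 4-byte form → F2 AD BA A9.
U+121C9: 4-byte form → F0 92 87 89.
U+26544: 4-byte form → F0 A6 95 84.
U+0537: 2-byte form → D4 B7.
Concatenated (21 bytes): F0 9F 98 87 E0 B8 B0 F2 AD BA A9 F0 92 87 89 F0 A6 95 84 D4 B7.

F0 9F 98 87 E0 B8 B0 F2 AD BA A9 F0 92 87 89 F0 A6 95 84 D4 B7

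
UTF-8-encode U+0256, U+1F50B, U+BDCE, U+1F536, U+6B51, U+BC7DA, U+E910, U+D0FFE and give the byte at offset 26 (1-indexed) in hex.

0xBF

1-indexed offset 26 is 0-indexed offset 25.
U+0256 → 2-byte form C9 96 at offsets 0–1.
U+1F50B → 4-byte form F0 9F 94 8B at offsets 2–5.
U+BDCE → 3-byte form EB B7 8E at offsets 6–8.
U+1F536 → 4-byte form F0 9F 94 B6 at offsets 9–12.
U+6B51 → 3-byte form E6 AD 91 at offsets 13–15.
U+BC7DA → 4-byte form F2 BC 9F 9A at offsets 16–19.
U+E910 → 3-byte form EE A4 90 at offsets 20–22.
U+D0FFE → 4-byte form F3 90 BF BE at offsets 23–26.
Offset 25 falls in char 8's range; it's byte 3 of F3 90 BF BE = 0xBF.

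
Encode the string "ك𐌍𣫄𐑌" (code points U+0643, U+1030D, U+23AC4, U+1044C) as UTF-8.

U+0643: 2-byte form → D9 83.
U+1030D: 4-byte form → F0 90 8C 8D.
U+23AC4: 4-byte form → F0 A3 AB 84.
U+1044C: 4-byte form → F0 90 91 8C.
Concatenated (14 bytes): D9 83 F0 90 8C 8D F0 A3 AB 84 F0 90 91 8C.

D9 83 F0 90 8C 8D F0 A3 AB 84 F0 90 91 8C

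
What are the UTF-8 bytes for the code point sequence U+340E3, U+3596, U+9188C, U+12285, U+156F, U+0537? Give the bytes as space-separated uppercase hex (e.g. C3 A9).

U+340E3: 4-byte form → F0 B4 83 A3.
U+3596: 3-byte form → E3 96 96.
U+9188C: 4-byte form → F2 91 A2 8C.
U+12285: 4-byte form → F0 92 8A 85.
U+156F: 3-byte form → E1 95 AF.
U+0537: 2-byte form → D4 B7.
Concatenated (20 bytes): F0 B4 83 A3 E3 96 96 F2 91 A2 8C F0 92 8A 85 E1 95 AF D4 B7.

F0 B4 83 A3 E3 96 96 F2 91 A2 8C F0 92 8A 85 E1 95 AF D4 B7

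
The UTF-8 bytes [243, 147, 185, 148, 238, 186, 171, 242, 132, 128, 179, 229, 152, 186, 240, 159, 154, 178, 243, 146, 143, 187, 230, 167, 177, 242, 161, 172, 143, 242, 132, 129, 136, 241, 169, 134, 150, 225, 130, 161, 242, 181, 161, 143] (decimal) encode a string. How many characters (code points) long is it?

12

Byte at offset 0: 0xF3 = 11110011 → 4-byte char (#1). Advance 4.
Byte at offset 4: 0xEE = 11101110 → 3-byte char (#2). Advance 3.
Byte at offset 7: 0xF2 = 11110010 → 4-byte char (#3). Advance 4.
Byte at offset 11: 0xE5 = 11100101 → 3-byte char (#4). Advance 3.
Byte at offset 14: 0xF0 = 11110000 → 4-byte char (#5). Advance 4.
Byte at offset 18: 0xF3 = 11110011 → 4-byte char (#6). Advance 4.
Byte at offset 22: 0xE6 = 11100110 → 3-byte char (#7). Advance 3.
Byte at offset 25: 0xF2 = 11110010 → 4-byte char (#8). Advance 4.
Byte at offset 29: 0xF2 = 11110010 → 4-byte char (#9). Advance 4.
Byte at offset 33: 0xF1 = 11110001 → 4-byte char (#10). Advance 4.
Byte at offset 37: 0xE1 = 11100001 → 3-byte char (#11). Advance 3.
Byte at offset 40: 0xF2 = 11110010 → 4-byte char (#12). Advance 4.
Reached end at offset 44 after 12 code points.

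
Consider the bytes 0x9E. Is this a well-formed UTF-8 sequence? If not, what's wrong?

invalid (continuation byte with no leading byte)

Byte 0x9E = 10011110 has the form 10xxxxxx — a continuation byte — but there is no preceding leading byte.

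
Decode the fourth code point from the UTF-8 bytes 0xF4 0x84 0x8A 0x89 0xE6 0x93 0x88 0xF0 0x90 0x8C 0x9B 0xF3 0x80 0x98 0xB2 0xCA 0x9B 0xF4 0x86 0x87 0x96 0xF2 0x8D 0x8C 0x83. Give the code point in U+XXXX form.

Offset 0: leading byte 0xF4 = 11110100 → 4-byte char #1 = F4 84 8A 89.
Offset 4: leading byte 0xE6 = 11100110 → 3-byte char #2 = E6 93 88.
Offset 7: leading byte 0xF0 = 11110000 → 4-byte char #3 = F0 90 8C 9B.
Offset 11: leading byte 0xF3 = 11110011 → 4-byte char #4 = F3 80 98 B2.
Leading byte 0xF3 = 11110011 matches 11110xxx → 4-byte sequence.
Byte 1: 0xF3 = 11110011, payload 011 (3 bits).
Byte 2: 0x80 = 10000000 (10xxxxxx ✓), payload 000000.
Byte 3: 0x98 = 10011000 (10xxxxxx ✓), payload 011000.
Byte 4: 0xB2 = 10110010 (10xxxxxx ✓), payload 110010.
Concatenate: 011000000011000110010 = 0xC0632 (21 bits → U+C0632).

U+C0632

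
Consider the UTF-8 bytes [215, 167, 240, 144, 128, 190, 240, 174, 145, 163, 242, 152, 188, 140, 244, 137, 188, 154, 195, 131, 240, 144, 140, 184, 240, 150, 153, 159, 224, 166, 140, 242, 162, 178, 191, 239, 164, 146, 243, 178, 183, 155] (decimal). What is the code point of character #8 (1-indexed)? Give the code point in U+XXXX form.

U+1665F

Offset 0: leading byte 0xD7 = 11010111 → 2-byte char #1 = D7 A7.
Offset 2: leading byte 0xF0 = 11110000 → 4-byte char #2 = F0 90 80 BE.
Offset 6: leading byte 0xF0 = 11110000 → 4-byte char #3 = F0 AE 91 A3.
Offset 10: leading byte 0xF2 = 11110010 → 4-byte char #4 = F2 98 BC 8C.
Offset 14: leading byte 0xF4 = 11110100 → 4-byte char #5 = F4 89 BC 9A.
Offset 18: leading byte 0xC3 = 11000011 → 2-byte char #6 = C3 83.
Offset 20: leading byte 0xF0 = 11110000 → 4-byte char #7 = F0 90 8C B8.
Offset 24: leading byte 0xF0 = 11110000 → 4-byte char #8 = F0 96 99 9F.
Leading byte 0xF0 = 11110000 matches 11110xxx → 4-byte sequence.
Byte 1: 0xF0 = 11110000, payload 000 (3 bits).
Byte 2: 0x96 = 10010110 (10xxxxxx ✓), payload 010110.
Byte 3: 0x99 = 10011001 (10xxxxxx ✓), payload 011001.
Byte 4: 0x9F = 10011111 (10xxxxxx ✓), payload 011111.
Concatenate: 000010110011001011111 = 0x1665F (21 bits → U+1665F).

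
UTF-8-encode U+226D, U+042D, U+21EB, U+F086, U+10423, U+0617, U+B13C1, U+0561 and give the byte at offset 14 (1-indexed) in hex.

0x90

1-indexed offset 14 is 0-indexed offset 13.
U+226D → 3-byte form E2 89 AD at offsets 0–2.
U+042D → 2-byte form D0 AD at offsets 3–4.
U+21EB → 3-byte form E2 87 AB at offsets 5–7.
U+F086 → 3-byte form EF 82 86 at offsets 8–10.
U+10423 → 4-byte form F0 90 90 A3 at offsets 11–14.
Offset 13 falls in char 5's range; it's byte 3 of F0 90 90 A3 = 0x90.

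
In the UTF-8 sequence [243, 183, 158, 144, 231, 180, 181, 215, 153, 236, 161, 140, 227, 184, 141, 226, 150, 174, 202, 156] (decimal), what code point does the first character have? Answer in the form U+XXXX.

U+F7790

Offset 0: leading byte 0xF3 = 11110011 → 4-byte char #1 = F3 B7 9E 90.
Leading byte 0xF3 = 11110011 matches 11110xxx → 4-byte sequence.
Byte 1: 0xF3 = 11110011, payload 011 (3 bits).
Byte 2: 0xB7 = 10110111 (10xxxxxx ✓), payload 110111.
Byte 3: 0x9E = 10011110 (10xxxxxx ✓), payload 011110.
Byte 4: 0x90 = 10010000 (10xxxxxx ✓), payload 010000.
Concatenate: 011110111011110010000 = 0xF7790 (21 bits → U+F7790).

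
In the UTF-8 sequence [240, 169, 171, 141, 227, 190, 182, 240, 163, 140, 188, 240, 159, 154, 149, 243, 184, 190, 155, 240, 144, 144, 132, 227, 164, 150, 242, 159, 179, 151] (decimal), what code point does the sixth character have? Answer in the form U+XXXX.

U+10404

Offset 0: leading byte 0xF0 = 11110000 → 4-byte char #1 = F0 A9 AB 8D.
Offset 4: leading byte 0xE3 = 11100011 → 3-byte char #2 = E3 BE B6.
Offset 7: leading byte 0xF0 = 11110000 → 4-byte char #3 = F0 A3 8C BC.
Offset 11: leading byte 0xF0 = 11110000 → 4-byte char #4 = F0 9F 9A 95.
Offset 15: leading byte 0xF3 = 11110011 → 4-byte char #5 = F3 B8 BE 9B.
Offset 19: leading byte 0xF0 = 11110000 → 4-byte char #6 = F0 90 90 84.
Leading byte 0xF0 = 11110000 matches 11110xxx → 4-byte sequence.
Byte 1: 0xF0 = 11110000, payload 000 (3 bits).
Byte 2: 0x90 = 10010000 (10xxxxxx ✓), payload 010000.
Byte 3: 0x90 = 10010000 (10xxxxxx ✓), payload 010000.
Byte 4: 0x84 = 10000100 (10xxxxxx ✓), payload 000100.
Concatenate: 000010000010000000100 = 0x10404 (21 bits → U+10404).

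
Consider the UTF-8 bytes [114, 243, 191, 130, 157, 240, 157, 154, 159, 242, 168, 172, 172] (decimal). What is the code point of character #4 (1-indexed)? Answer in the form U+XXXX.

Offset 0: leading byte 0x72 = 01110010 → 1-byte char #1 = 72.
Offset 1: leading byte 0xF3 = 11110011 → 4-byte char #2 = F3 BF 82 9D.
Offset 5: leading byte 0xF0 = 11110000 → 4-byte char #3 = F0 9D 9A 9F.
Offset 9: leading byte 0xF2 = 11110010 → 4-byte char #4 = F2 A8 AC AC.
Leading byte 0xF2 = 11110010 matches 11110xxx → 4-byte sequence.
Byte 1: 0xF2 = 11110010, payload 010 (3 bits).
Byte 2: 0xA8 = 10101000 (10xxxxxx ✓), payload 101000.
Byte 3: 0xAC = 10101100 (10xxxxxx ✓), payload 101100.
Byte 4: 0xAC = 10101100 (10xxxxxx ✓), payload 101100.
Concatenate: 010101000101100101100 = 0xA8B2C (21 bits → U+A8B2C).

U+A8B2C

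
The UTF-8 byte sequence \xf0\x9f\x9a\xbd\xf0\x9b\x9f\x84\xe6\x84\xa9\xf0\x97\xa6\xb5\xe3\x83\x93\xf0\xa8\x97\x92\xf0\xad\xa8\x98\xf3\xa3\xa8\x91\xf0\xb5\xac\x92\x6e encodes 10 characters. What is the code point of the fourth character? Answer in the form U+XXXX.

U+179B5

Offset 0: leading byte 0xF0 = 11110000 → 4-byte char #1 = F0 9F 9A BD.
Offset 4: leading byte 0xF0 = 11110000 → 4-byte char #2 = F0 9B 9F 84.
Offset 8: leading byte 0xE6 = 11100110 → 3-byte char #3 = E6 84 A9.
Offset 11: leading byte 0xF0 = 11110000 → 4-byte char #4 = F0 97 A6 B5.
Leading byte 0xF0 = 11110000 matches 11110xxx → 4-byte sequence.
Byte 1: 0xF0 = 11110000, payload 000 (3 bits).
Byte 2: 0x97 = 10010111 (10xxxxxx ✓), payload 010111.
Byte 3: 0xA6 = 10100110 (10xxxxxx ✓), payload 100110.
Byte 4: 0xB5 = 10110101 (10xxxxxx ✓), payload 110101.
Concatenate: 000010111100110110101 = 0x179B5 (21 bits → U+179B5).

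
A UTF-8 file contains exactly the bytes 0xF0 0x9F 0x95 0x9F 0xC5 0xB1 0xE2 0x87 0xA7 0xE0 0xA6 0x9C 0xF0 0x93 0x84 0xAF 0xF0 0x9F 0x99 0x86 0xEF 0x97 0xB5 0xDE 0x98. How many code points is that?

Byte at offset 0: 0xF0 = 11110000 → 4-byte char (#1). Advance 4.
Byte at offset 4: 0xC5 = 11000101 → 2-byte char (#2). Advance 2.
Byte at offset 6: 0xE2 = 11100010 → 3-byte char (#3). Advance 3.
Byte at offset 9: 0xE0 = 11100000 → 3-byte char (#4). Advance 3.
Byte at offset 12: 0xF0 = 11110000 → 4-byte char (#5). Advance 4.
Byte at offset 16: 0xF0 = 11110000 → 4-byte char (#6). Advance 4.
Byte at offset 20: 0xEF = 11101111 → 3-byte char (#7). Advance 3.
Byte at offset 23: 0xDE = 11011110 → 2-byte char (#8). Advance 2.
Reached end at offset 25 after 8 code points.

8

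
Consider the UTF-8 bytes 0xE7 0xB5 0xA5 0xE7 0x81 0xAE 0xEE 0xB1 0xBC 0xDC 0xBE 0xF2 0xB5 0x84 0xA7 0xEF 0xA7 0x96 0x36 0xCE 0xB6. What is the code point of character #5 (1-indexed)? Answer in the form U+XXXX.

U+B5127

Offset 0: leading byte 0xE7 = 11100111 → 3-byte char #1 = E7 B5 A5.
Offset 3: leading byte 0xE7 = 11100111 → 3-byte char #2 = E7 81 AE.
Offset 6: leading byte 0xEE = 11101110 → 3-byte char #3 = EE B1 BC.
Offset 9: leading byte 0xDC = 11011100 → 2-byte char #4 = DC BE.
Offset 11: leading byte 0xF2 = 11110010 → 4-byte char #5 = F2 B5 84 A7.
Leading byte 0xF2 = 11110010 matches 11110xxx → 4-byte sequence.
Byte 1: 0xF2 = 11110010, payload 010 (3 bits).
Byte 2: 0xB5 = 10110101 (10xxxxxx ✓), payload 110101.
Byte 3: 0x84 = 10000100 (10xxxxxx ✓), payload 000100.
Byte 4: 0xA7 = 10100111 (10xxxxxx ✓), payload 100111.
Concatenate: 010110101000100100111 = 0xB5127 (21 bits → U+B5127).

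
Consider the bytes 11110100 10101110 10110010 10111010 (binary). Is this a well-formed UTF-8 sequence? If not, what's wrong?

invalid (encodes a value above U+10FFFF)

Leading byte 0xF4 = 11110100 → 4-byte form.
Payload = 0x12ECBA, which exceeds U+10FFFF, the maximum Unicode code point. (Leading bytes F5–FF, or F4 followed by ≥ 0x90, are invalid.)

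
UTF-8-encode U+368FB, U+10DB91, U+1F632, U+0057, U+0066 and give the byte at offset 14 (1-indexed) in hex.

1-indexed offset 14 is 0-indexed offset 13.
U+368FB → 4-byte form F0 B6 A3 BB at offsets 0–3.
U+10DB91 → 4-byte form F4 8D AE 91 at offsets 4–7.
U+1F632 → 4-byte form F0 9F 98 B2 at offsets 8–11.
U+0057 → 1-byte form 57 at offsets 12–12.
U+0066 → 1-byte form 66 at offsets 13–13.
Offset 13 falls in char 5's range; it's byte 1 of 66 = 0x66.

0x66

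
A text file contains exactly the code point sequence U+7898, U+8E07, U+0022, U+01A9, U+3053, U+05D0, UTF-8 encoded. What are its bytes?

E7 A2 98 E8 B8 87 22 C6 A9 E3 81 93 D7 90

U+7898: 3-byte form → E7 A2 98.
U+8E07: 3-byte form → E8 B8 87.
U+0022: 1-byte form → 22.
U+01A9: 2-byte form → C6 A9.
U+3053: 3-byte form → E3 81 93.
U+05D0: 2-byte form → D7 90.
Concatenated (14 bytes): E7 A2 98 E8 B8 87 22 C6 A9 E3 81 93 D7 90.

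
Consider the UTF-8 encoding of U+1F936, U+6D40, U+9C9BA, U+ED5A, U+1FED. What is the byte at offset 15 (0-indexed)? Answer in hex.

0xBF

U+1F936 → 4-byte form F0 9F A4 B6 at offsets 0–3.
U+6D40 → 3-byte form E6 B5 80 at offsets 4–6.
U+9C9BA → 4-byte form F2 9C A6 BA at offsets 7–10.
U+ED5A → 3-byte form EE B5 9A at offsets 11–13.
U+1FED → 3-byte form E1 BF AD at offsets 14–16.
Offset 15 falls in char 5's range; it's byte 2 of E1 BF AD = 0xBF.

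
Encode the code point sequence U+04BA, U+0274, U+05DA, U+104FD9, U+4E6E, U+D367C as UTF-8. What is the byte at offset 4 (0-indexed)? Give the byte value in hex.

U+04BA → 2-byte form D2 BA at offsets 0–1.
U+0274 → 2-byte form C9 B4 at offsets 2–3.
U+05DA → 2-byte form D7 9A at offsets 4–5.
Offset 4 falls in char 3's range; it's byte 1 of D7 9A = 0xD7.

0xD7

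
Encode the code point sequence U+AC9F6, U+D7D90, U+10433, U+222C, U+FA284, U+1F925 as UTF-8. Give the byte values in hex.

F2 AC A7 B6 F3 97 B6 90 F0 90 90 B3 E2 88 AC F3 BA 8A 84 F0 9F A4 A5

U+AC9F6: 4-byte form → F2 AC A7 B6.
U+D7D90: 4-byte form → F3 97 B6 90.
U+10433: 4-byte form → F0 90 90 B3.
U+222C: 3-byte form → E2 88 AC.
U+FA284: 4-byte form → F3 BA 8A 84.
U+1F925: 4-byte form → F0 9F A4 A5.
Concatenated (23 bytes): F2 AC A7 B6 F3 97 B6 90 F0 90 90 B3 E2 88 AC F3 BA 8A 84 F0 9F A4 A5.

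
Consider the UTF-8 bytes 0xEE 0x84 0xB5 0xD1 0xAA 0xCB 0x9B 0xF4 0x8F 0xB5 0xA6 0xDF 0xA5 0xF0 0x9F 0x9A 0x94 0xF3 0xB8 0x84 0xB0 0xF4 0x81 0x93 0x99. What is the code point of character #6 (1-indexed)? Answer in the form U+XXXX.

Offset 0: leading byte 0xEE = 11101110 → 3-byte char #1 = EE 84 B5.
Offset 3: leading byte 0xD1 = 11010001 → 2-byte char #2 = D1 AA.
Offset 5: leading byte 0xCB = 11001011 → 2-byte char #3 = CB 9B.
Offset 7: leading byte 0xF4 = 11110100 → 4-byte char #4 = F4 8F B5 A6.
Offset 11: leading byte 0xDF = 11011111 → 2-byte char #5 = DF A5.
Offset 13: leading byte 0xF0 = 11110000 → 4-byte char #6 = F0 9F 9A 94.
Leading byte 0xF0 = 11110000 matches 11110xxx → 4-byte sequence.
Byte 1: 0xF0 = 11110000, payload 000 (3 bits).
Byte 2: 0x9F = 10011111 (10xxxxxx ✓), payload 011111.
Byte 3: 0x9A = 10011010 (10xxxxxx ✓), payload 011010.
Byte 4: 0x94 = 10010100 (10xxxxxx ✓), payload 010100.
Concatenate: 000011111011010010100 = 0x1F694 (21 bits → U+1F694).

U+1F694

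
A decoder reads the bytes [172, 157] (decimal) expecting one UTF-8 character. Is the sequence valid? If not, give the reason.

invalid (continuation byte with no leading byte)

Byte 0xAC = 10101100 has the form 10xxxxxx — a continuation byte — but there is no preceding leading byte.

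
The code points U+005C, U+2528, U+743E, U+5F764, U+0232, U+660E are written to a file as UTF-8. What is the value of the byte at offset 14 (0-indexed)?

U+005C → 1-byte form 5C at offsets 0–0.
U+2528 → 3-byte form E2 94 A8 at offsets 1–3.
U+743E → 3-byte form E7 90 BE at offsets 4–6.
U+5F764 → 4-byte form F1 9F 9D A4 at offsets 7–10.
U+0232 → 2-byte form C8 B2 at offsets 11–12.
U+660E → 3-byte form E6 98 8E at offsets 13–15.
Offset 14 falls in char 6's range; it's byte 2 of E6 98 8E = 0x98.

0x98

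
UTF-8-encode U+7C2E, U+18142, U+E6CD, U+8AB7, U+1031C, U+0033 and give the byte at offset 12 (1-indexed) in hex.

1-indexed offset 12 is 0-indexed offset 11.
U+7C2E → 3-byte form E7 B0 AE at offsets 0–2.
U+18142 → 4-byte form F0 98 85 82 at offsets 3–6.
U+E6CD → 3-byte form EE 9B 8D at offsets 7–9.
U+8AB7 → 3-byte form E8 AA B7 at offsets 10–12.
Offset 11 falls in char 4's range; it's byte 2 of E8 AA B7 = 0xAA.

0xAA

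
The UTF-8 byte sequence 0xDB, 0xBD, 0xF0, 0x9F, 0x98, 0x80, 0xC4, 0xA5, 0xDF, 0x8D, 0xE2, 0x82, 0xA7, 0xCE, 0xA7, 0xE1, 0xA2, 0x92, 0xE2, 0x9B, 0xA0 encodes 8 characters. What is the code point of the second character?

U+1F600

Offset 0: leading byte 0xDB = 11011011 → 2-byte char #1 = DB BD.
Offset 2: leading byte 0xF0 = 11110000 → 4-byte char #2 = F0 9F 98 80.
Leading byte 0xF0 = 11110000 matches 11110xxx → 4-byte sequence.
Byte 1: 0xF0 = 11110000, payload 000 (3 bits).
Byte 2: 0x9F = 10011111 (10xxxxxx ✓), payload 011111.
Byte 3: 0x98 = 10011000 (10xxxxxx ✓), payload 011000.
Byte 4: 0x80 = 10000000 (10xxxxxx ✓), payload 000000.
Concatenate: 000011111011000000000 = 0x1F600 (21 bits → U+1F600).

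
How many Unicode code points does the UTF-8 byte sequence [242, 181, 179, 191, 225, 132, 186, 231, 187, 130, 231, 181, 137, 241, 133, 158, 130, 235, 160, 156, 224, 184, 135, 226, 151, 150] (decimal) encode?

8

Byte at offset 0: 0xF2 = 11110010 → 4-byte char (#1). Advance 4.
Byte at offset 4: 0xE1 = 11100001 → 3-byte char (#2). Advance 3.
Byte at offset 7: 0xE7 = 11100111 → 3-byte char (#3). Advance 3.
Byte at offset 10: 0xE7 = 11100111 → 3-byte char (#4). Advance 3.
Byte at offset 13: 0xF1 = 11110001 → 4-byte char (#5). Advance 4.
Byte at offset 17: 0xEB = 11101011 → 3-byte char (#6). Advance 3.
Byte at offset 20: 0xE0 = 11100000 → 3-byte char (#7). Advance 3.
Byte at offset 23: 0xE2 = 11100010 → 3-byte char (#8). Advance 3.
Reached end at offset 26 after 8 code points.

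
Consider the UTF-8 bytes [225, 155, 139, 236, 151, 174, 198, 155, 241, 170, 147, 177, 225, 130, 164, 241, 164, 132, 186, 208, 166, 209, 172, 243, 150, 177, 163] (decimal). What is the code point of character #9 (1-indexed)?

U+D6C63

Offset 0: leading byte 0xE1 = 11100001 → 3-byte char #1 = E1 9B 8B.
Offset 3: leading byte 0xEC = 11101100 → 3-byte char #2 = EC 97 AE.
Offset 6: leading byte 0xC6 = 11000110 → 2-byte char #3 = C6 9B.
Offset 8: leading byte 0xF1 = 11110001 → 4-byte char #4 = F1 AA 93 B1.
Offset 12: leading byte 0xE1 = 11100001 → 3-byte char #5 = E1 82 A4.
Offset 15: leading byte 0xF1 = 11110001 → 4-byte char #6 = F1 A4 84 BA.
Offset 19: leading byte 0xD0 = 11010000 → 2-byte char #7 = D0 A6.
Offset 21: leading byte 0xD1 = 11010001 → 2-byte char #8 = D1 AC.
Offset 23: leading byte 0xF3 = 11110011 → 4-byte char #9 = F3 96 B1 A3.
Leading byte 0xF3 = 11110011 matches 11110xxx → 4-byte sequence.
Byte 1: 0xF3 = 11110011, payload 011 (3 bits).
Byte 2: 0x96 = 10010110 (10xxxxxx ✓), payload 010110.
Byte 3: 0xB1 = 10110001 (10xxxxxx ✓), payload 110001.
Byte 4: 0xA3 = 10100011 (10xxxxxx ✓), payload 100011.
Concatenate: 011010110110001100011 = 0xD6C63 (21 bits → U+D6C63).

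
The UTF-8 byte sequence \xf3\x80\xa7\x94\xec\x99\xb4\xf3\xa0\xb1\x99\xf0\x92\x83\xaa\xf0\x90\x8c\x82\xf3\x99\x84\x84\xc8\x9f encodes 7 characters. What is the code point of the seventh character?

Offset 0: leading byte 0xF3 = 11110011 → 4-byte char #1 = F3 80 A7 94.
Offset 4: leading byte 0xEC = 11101100 → 3-byte char #2 = EC 99 B4.
Offset 7: leading byte 0xF3 = 11110011 → 4-byte char #3 = F3 A0 B1 99.
Offset 11: leading byte 0xF0 = 11110000 → 4-byte char #4 = F0 92 83 AA.
Offset 15: leading byte 0xF0 = 11110000 → 4-byte char #5 = F0 90 8C 82.
Offset 19: leading byte 0xF3 = 11110011 → 4-byte char #6 = F3 99 84 84.
Offset 23: leading byte 0xC8 = 11001000 → 2-byte char #7 = C8 9F.
Leading byte 0xC8 = 11001000 matches 110xxxxx → 2-byte sequence.
Byte 1: 0xC8 = 11001000, payload 01000 (5 bits).
Byte 2: 0x9F = 10011111 (10xxxxxx ✓), payload 011111.
Concatenate: 01000011111 = 0x21F (11 bits → U+021F).

U+021F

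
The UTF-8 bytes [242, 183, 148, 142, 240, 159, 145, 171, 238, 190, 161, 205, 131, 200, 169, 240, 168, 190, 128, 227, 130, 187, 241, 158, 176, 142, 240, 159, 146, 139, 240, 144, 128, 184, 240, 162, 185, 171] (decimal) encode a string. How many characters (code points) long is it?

Byte at offset 0: 0xF2 = 11110010 → 4-byte char (#1). Advance 4.
Byte at offset 4: 0xF0 = 11110000 → 4-byte char (#2). Advance 4.
Byte at offset 8: 0xEE = 11101110 → 3-byte char (#3). Advance 3.
Byte at offset 11: 0xCD = 11001101 → 2-byte char (#4). Advance 2.
Byte at offset 13: 0xC8 = 11001000 → 2-byte char (#5). Advance 2.
Byte at offset 15: 0xF0 = 11110000 → 4-byte char (#6). Advance 4.
Byte at offset 19: 0xE3 = 11100011 → 3-byte char (#7). Advance 3.
Byte at offset 22: 0xF1 = 11110001 → 4-byte char (#8). Advance 4.
Byte at offset 26: 0xF0 = 11110000 → 4-byte char (#9). Advance 4.
Byte at offset 30: 0xF0 = 11110000 → 4-byte char (#10). Advance 4.
Byte at offset 34: 0xF0 = 11110000 → 4-byte char (#11). Advance 4.
Reached end at offset 38 after 11 code points.

11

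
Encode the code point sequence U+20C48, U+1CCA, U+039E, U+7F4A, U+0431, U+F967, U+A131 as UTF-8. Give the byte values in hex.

F0 A0 B1 88 E1 B3 8A CE 9E E7 BD 8A D0 B1 EF A5 A7 EA 84 B1

U+20C48: 4-byte form → F0 A0 B1 88.
U+1CCA: 3-byte form → E1 B3 8A.
U+039E: 2-byte form → CE 9E.
U+7F4A: 3-byte form → E7 BD 8A.
U+0431: 2-byte form → D0 B1.
U+F967: 3-byte form → EF A5 A7.
U+A131: 3-byte form → EA 84 B1.
Concatenated (20 bytes): F0 A0 B1 88 E1 B3 8A CE 9E E7 BD 8A D0 B1 EF A5 A7 EA 84 B1.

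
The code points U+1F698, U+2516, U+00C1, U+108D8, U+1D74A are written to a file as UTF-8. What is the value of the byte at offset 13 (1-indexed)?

1-indexed offset 13 is 0-indexed offset 12.
U+1F698 → 4-byte form F0 9F 9A 98 at offsets 0–3.
U+2516 → 3-byte form E2 94 96 at offsets 4–6.
U+00C1 → 2-byte form C3 81 at offsets 7–8.
U+108D8 → 4-byte form F0 90 A3 98 at offsets 9–12.
Offset 12 falls in char 4's range; it's byte 4 of F0 90 A3 98 = 0x98.

0x98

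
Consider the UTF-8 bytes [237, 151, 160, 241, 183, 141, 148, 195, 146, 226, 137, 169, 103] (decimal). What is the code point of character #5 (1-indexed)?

Offset 0: leading byte 0xED = 11101101 → 3-byte char #1 = ED 97 A0.
Offset 3: leading byte 0xF1 = 11110001 → 4-byte char #2 = F1 B7 8D 94.
Offset 7: leading byte 0xC3 = 11000011 → 2-byte char #3 = C3 92.
Offset 9: leading byte 0xE2 = 11100010 → 3-byte char #4 = E2 89 A9.
Offset 12: leading byte 0x67 = 01100111 → 1-byte char #5 = 67.
Leading byte 0x67 = 01100111 matches 0xxxxxxx → 1-byte sequence.
Byte 1: 0x67 = 01100111, payload 1100111 (7 bits).
Concatenate: 1100111 = 0x67 (7 bits → U+0067).

U+0067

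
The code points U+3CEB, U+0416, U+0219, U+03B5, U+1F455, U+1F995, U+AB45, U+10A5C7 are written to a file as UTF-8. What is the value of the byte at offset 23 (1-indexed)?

1-indexed offset 23 is 0-indexed offset 22.
U+3CEB → 3-byte form E3 B3 AB at offsets 0–2.
U+0416 → 2-byte form D0 96 at offsets 3–4.
U+0219 → 2-byte form C8 99 at offsets 5–6.
U+03B5 → 2-byte form CE B5 at offsets 7–8.
U+1F455 → 4-byte form F0 9F 91 95 at offsets 9–12.
U+1F995 → 4-byte form F0 9F A6 95 at offsets 13–16.
U+AB45 → 3-byte form EA AD 85 at offsets 17–19.
U+10A5C7 → 4-byte form F4 8A 97 87 at offsets 20–23.
Offset 22 falls in char 8's range; it's byte 3 of F4 8A 97 87 = 0x97.

0x97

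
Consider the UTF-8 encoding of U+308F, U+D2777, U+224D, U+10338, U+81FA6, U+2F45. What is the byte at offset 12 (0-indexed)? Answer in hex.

0x8C

U+308F → 3-byte form E3 82 8F at offsets 0–2.
U+D2777 → 4-byte form F3 92 9D B7 at offsets 3–6.
U+224D → 3-byte form E2 89 8D at offsets 7–9.
U+10338 → 4-byte form F0 90 8C B8 at offsets 10–13.
Offset 12 falls in char 4's range; it's byte 3 of F0 90 8C B8 = 0x8C.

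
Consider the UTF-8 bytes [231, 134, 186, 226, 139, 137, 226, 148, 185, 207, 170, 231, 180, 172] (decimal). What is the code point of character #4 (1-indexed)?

U+03EA

Offset 0: leading byte 0xE7 = 11100111 → 3-byte char #1 = E7 86 BA.
Offset 3: leading byte 0xE2 = 11100010 → 3-byte char #2 = E2 8B 89.
Offset 6: leading byte 0xE2 = 11100010 → 3-byte char #3 = E2 94 B9.
Offset 9: leading byte 0xCF = 11001111 → 2-byte char #4 = CF AA.
Leading byte 0xCF = 11001111 matches 110xxxxx → 2-byte sequence.
Byte 1: 0xCF = 11001111, payload 01111 (5 bits).
Byte 2: 0xAA = 10101010 (10xxxxxx ✓), payload 101010.
Concatenate: 01111101010 = 0x3EA (11 bits → U+03EA).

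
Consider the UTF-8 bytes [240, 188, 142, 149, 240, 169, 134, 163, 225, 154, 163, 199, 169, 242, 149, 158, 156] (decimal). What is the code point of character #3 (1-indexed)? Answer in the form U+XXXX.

Offset 0: leading byte 0xF0 = 11110000 → 4-byte char #1 = F0 BC 8E 95.
Offset 4: leading byte 0xF0 = 11110000 → 4-byte char #2 = F0 A9 86 A3.
Offset 8: leading byte 0xE1 = 11100001 → 3-byte char #3 = E1 9A A3.
Leading byte 0xE1 = 11100001 matches 1110xxxx → 3-byte sequence.
Byte 1: 0xE1 = 11100001, payload 0001 (4 bits).
Byte 2: 0x9A = 10011010 (10xxxxxx ✓), payload 011010.
Byte 3: 0xA3 = 10100011 (10xxxxxx ✓), payload 100011.
Concatenate: 0001011010100011 = 0x16A3 (16 bits → U+16A3).

U+16A3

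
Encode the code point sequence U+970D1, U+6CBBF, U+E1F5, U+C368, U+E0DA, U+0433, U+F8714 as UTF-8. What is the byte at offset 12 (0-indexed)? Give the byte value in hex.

0x8D

U+970D1 → 4-byte form F2 97 83 91 at offsets 0–3.
U+6CBBF → 4-byte form F1 AC AE BF at offsets 4–7.
U+E1F5 → 3-byte form EE 87 B5 at offsets 8–10.
U+C368 → 3-byte form EC 8D A8 at offsets 11–13.
Offset 12 falls in char 4's range; it's byte 2 of EC 8D A8 = 0x8D.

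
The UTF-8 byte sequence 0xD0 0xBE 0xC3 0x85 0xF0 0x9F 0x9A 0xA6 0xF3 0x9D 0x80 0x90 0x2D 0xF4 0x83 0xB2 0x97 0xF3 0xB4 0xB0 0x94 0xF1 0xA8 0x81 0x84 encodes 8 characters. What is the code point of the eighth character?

Offset 0: leading byte 0xD0 = 11010000 → 2-byte char #1 = D0 BE.
Offset 2: leading byte 0xC3 = 11000011 → 2-byte char #2 = C3 85.
Offset 4: leading byte 0xF0 = 11110000 → 4-byte char #3 = F0 9F 9A A6.
Offset 8: leading byte 0xF3 = 11110011 → 4-byte char #4 = F3 9D 80 90.
Offset 12: leading byte 0x2D = 00101101 → 1-byte char #5 = 2D.
Offset 13: leading byte 0xF4 = 11110100 → 4-byte char #6 = F4 83 B2 97.
Offset 17: leading byte 0xF3 = 11110011 → 4-byte char #7 = F3 B4 B0 94.
Offset 21: leading byte 0xF1 = 11110001 → 4-byte char #8 = F1 A8 81 84.
Leading byte 0xF1 = 11110001 matches 11110xxx → 4-byte sequence.
Byte 1: 0xF1 = 11110001, payload 001 (3 bits).
Byte 2: 0xA8 = 10101000 (10xxxxxx ✓), payload 101000.
Byte 3: 0x81 = 10000001 (10xxxxxx ✓), payload 000001.
Byte 4: 0x84 = 10000100 (10xxxxxx ✓), payload 000100.
Concatenate: 001101000000001000100 = 0x68044 (21 bits → U+68044).

U+68044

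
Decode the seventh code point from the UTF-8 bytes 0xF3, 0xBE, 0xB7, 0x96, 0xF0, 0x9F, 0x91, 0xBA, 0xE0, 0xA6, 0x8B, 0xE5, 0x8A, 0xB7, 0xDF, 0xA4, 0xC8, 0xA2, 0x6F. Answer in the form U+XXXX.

U+006F

Offset 0: leading byte 0xF3 = 11110011 → 4-byte char #1 = F3 BE B7 96.
Offset 4: leading byte 0xF0 = 11110000 → 4-byte char #2 = F0 9F 91 BA.
Offset 8: leading byte 0xE0 = 11100000 → 3-byte char #3 = E0 A6 8B.
Offset 11: leading byte 0xE5 = 11100101 → 3-byte char #4 = E5 8A B7.
Offset 14: leading byte 0xDF = 11011111 → 2-byte char #5 = DF A4.
Offset 16: leading byte 0xC8 = 11001000 → 2-byte char #6 = C8 A2.
Offset 18: leading byte 0x6F = 01101111 → 1-byte char #7 = 6F.
Leading byte 0x6F = 01101111 matches 0xxxxxxx → 1-byte sequence.
Byte 1: 0x6F = 01101111, payload 1101111 (7 bits).
Concatenate: 1101111 = 0x6F (7 bits → U+006F).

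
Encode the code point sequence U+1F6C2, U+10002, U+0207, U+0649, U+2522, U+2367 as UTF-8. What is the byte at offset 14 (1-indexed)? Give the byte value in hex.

1-indexed offset 14 is 0-indexed offset 13.
U+1F6C2 → 4-byte form F0 9F 9B 82 at offsets 0–3.
U+10002 → 4-byte form F0 90 80 82 at offsets 4–7.
U+0207 → 2-byte form C8 87 at offsets 8–9.
U+0649 → 2-byte form D9 89 at offsets 10–11.
U+2522 → 3-byte form E2 94 A2 at offsets 12–14.
Offset 13 falls in char 5's range; it's byte 2 of E2 94 A2 = 0x94.

0x94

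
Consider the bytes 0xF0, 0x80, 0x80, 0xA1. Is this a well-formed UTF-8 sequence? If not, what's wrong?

Leading byte 0xF0 = 11110000 → 4-byte form.
Continuation bytes all match 10xxxxxx. Payload decodes to 0x21.
But 0x21 < 0x10000, the minimum for a 4-byte sequence — this is an overlong encoding.

invalid (overlong encoding)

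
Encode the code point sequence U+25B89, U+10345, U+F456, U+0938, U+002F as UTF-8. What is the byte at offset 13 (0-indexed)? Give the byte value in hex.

U+25B89 → 4-byte form F0 A5 AE 89 at offsets 0–3.
U+10345 → 4-byte form F0 90 8D 85 at offsets 4–7.
U+F456 → 3-byte form EF 91 96 at offsets 8–10.
U+0938 → 3-byte form E0 A4 B8 at offsets 11–13.
Offset 13 falls in char 4's range; it's byte 3 of E0 A4 B8 = 0xB8.

0xB8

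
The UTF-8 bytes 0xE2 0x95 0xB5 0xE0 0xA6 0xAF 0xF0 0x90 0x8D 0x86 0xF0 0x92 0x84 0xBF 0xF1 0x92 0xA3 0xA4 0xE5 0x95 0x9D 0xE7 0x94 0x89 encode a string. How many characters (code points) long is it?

7

Byte at offset 0: 0xE2 = 11100010 → 3-byte char (#1). Advance 3.
Byte at offset 3: 0xE0 = 11100000 → 3-byte char (#2). Advance 3.
Byte at offset 6: 0xF0 = 11110000 → 4-byte char (#3). Advance 4.
Byte at offset 10: 0xF0 = 11110000 → 4-byte char (#4). Advance 4.
Byte at offset 14: 0xF1 = 11110001 → 4-byte char (#5). Advance 4.
Byte at offset 18: 0xE5 = 11100101 → 3-byte char (#6). Advance 3.
Byte at offset 21: 0xE7 = 11100111 → 3-byte char (#7). Advance 3.
Reached end at offset 24 after 7 code points.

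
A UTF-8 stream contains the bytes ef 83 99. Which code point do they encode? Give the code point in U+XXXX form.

Leading byte 0xEF = 11101111 matches 1110xxxx → 3-byte sequence.
Byte 1: 0xEF = 11101111, payload 1111 (4 bits).
Byte 2: 0x83 = 10000011 (10xxxxxx ✓), payload 000011.
Byte 3: 0x99 = 10011001 (10xxxxxx ✓), payload 011001.
Concatenate: 1111000011011001 = 0xF0D9 (16 bits → U+F0D9).

U+F0D9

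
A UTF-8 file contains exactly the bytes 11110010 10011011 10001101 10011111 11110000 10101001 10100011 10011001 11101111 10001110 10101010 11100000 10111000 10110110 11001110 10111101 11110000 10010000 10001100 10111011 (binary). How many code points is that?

Byte at offset 0: 0xF2 = 11110010 → 4-byte char (#1). Advance 4.
Byte at offset 4: 0xF0 = 11110000 → 4-byte char (#2). Advance 4.
Byte at offset 8: 0xEF = 11101111 → 3-byte char (#3). Advance 3.
Byte at offset 11: 0xE0 = 11100000 → 3-byte char (#4). Advance 3.
Byte at offset 14: 0xCE = 11001110 → 2-byte char (#5). Advance 2.
Byte at offset 16: 0xF0 = 11110000 → 4-byte char (#6). Advance 4.
Reached end at offset 20 after 6 code points.

6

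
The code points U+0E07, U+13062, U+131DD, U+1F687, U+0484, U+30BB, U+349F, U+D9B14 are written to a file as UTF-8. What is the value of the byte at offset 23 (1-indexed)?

1-indexed offset 23 is 0-indexed offset 22.
U+0E07 → 3-byte form E0 B8 87 at offsets 0–2.
U+13062 → 4-byte form F0 93 81 A2 at offsets 3–6.
U+131DD → 4-byte form F0 93 87 9D at offsets 7–10.
U+1F687 → 4-byte form F0 9F 9A 87 at offsets 11–14.
U+0484 → 2-byte form D2 84 at offsets 15–16.
U+30BB → 3-byte form E3 82 BB at offsets 17–19.
U+349F → 3-byte form E3 92 9F at offsets 20–22.
Offset 22 falls in char 7's range; it's byte 3 of E3 92 9F = 0x9F.

0x9F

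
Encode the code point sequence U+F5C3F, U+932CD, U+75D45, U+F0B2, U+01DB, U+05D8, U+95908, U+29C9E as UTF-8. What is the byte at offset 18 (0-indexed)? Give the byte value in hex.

0x98

U+F5C3F → 4-byte form F3 B5 B0 BF at offsets 0–3.
U+932CD → 4-byte form F2 93 8B 8D at offsets 4–7.
U+75D45 → 4-byte form F1 B5 B5 85 at offsets 8–11.
U+F0B2 → 3-byte form EF 82 B2 at offsets 12–14.
U+01DB → 2-byte form C7 9B at offsets 15–16.
U+05D8 → 2-byte form D7 98 at offsets 17–18.
Offset 18 falls in char 6's range; it's byte 2 of D7 98 = 0x98.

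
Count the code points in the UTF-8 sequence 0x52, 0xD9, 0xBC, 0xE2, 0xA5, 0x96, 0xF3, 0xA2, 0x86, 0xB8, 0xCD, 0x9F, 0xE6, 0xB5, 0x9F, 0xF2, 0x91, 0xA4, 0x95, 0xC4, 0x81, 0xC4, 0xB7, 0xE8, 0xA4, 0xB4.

10

Byte at offset 0: 0x52 = 01010010 → 1-byte char (#1). Advance 1.
Byte at offset 1: 0xD9 = 11011001 → 2-byte char (#2). Advance 2.
Byte at offset 3: 0xE2 = 11100010 → 3-byte char (#3). Advance 3.
Byte at offset 6: 0xF3 = 11110011 → 4-byte char (#4). Advance 4.
Byte at offset 10: 0xCD = 11001101 → 2-byte char (#5). Advance 2.
Byte at offset 12: 0xE6 = 11100110 → 3-byte char (#6). Advance 3.
Byte at offset 15: 0xF2 = 11110010 → 4-byte char (#7). Advance 4.
Byte at offset 19: 0xC4 = 11000100 → 2-byte char (#8). Advance 2.
Byte at offset 21: 0xC4 = 11000100 → 2-byte char (#9). Advance 2.
Byte at offset 23: 0xE8 = 11101000 → 3-byte char (#10). Advance 3.
Reached end at offset 26 after 10 code points.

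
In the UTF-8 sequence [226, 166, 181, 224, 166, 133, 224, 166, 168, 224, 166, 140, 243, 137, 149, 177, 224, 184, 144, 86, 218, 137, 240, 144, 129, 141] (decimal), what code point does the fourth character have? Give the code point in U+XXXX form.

U+098C

Offset 0: leading byte 0xE2 = 11100010 → 3-byte char #1 = E2 A6 B5.
Offset 3: leading byte 0xE0 = 11100000 → 3-byte char #2 = E0 A6 85.
Offset 6: leading byte 0xE0 = 11100000 → 3-byte char #3 = E0 A6 A8.
Offset 9: leading byte 0xE0 = 11100000 → 3-byte char #4 = E0 A6 8C.
Leading byte 0xE0 = 11100000 matches 1110xxxx → 3-byte sequence.
Byte 1: 0xE0 = 11100000, payload 0000 (4 bits).
Byte 2: 0xA6 = 10100110 (10xxxxxx ✓), payload 100110.
Byte 3: 0x8C = 10001100 (10xxxxxx ✓), payload 001100.
Concatenate: 0000100110001100 = 0x98C (16 bits → U+098C).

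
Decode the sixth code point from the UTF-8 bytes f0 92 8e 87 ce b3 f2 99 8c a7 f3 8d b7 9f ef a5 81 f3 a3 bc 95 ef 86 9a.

U+E3F15

Offset 0: leading byte 0xF0 = 11110000 → 4-byte char #1 = F0 92 8E 87.
Offset 4: leading byte 0xCE = 11001110 → 2-byte char #2 = CE B3.
Offset 6: leading byte 0xF2 = 11110010 → 4-byte char #3 = F2 99 8C A7.
Offset 10: leading byte 0xF3 = 11110011 → 4-byte char #4 = F3 8D B7 9F.
Offset 14: leading byte 0xEF = 11101111 → 3-byte char #5 = EF A5 81.
Offset 17: leading byte 0xF3 = 11110011 → 4-byte char #6 = F3 A3 BC 95.
Leading byte 0xF3 = 11110011 matches 11110xxx → 4-byte sequence.
Byte 1: 0xF3 = 11110011, payload 011 (3 bits).
Byte 2: 0xA3 = 10100011 (10xxxxxx ✓), payload 100011.
Byte 3: 0xBC = 10111100 (10xxxxxx ✓), payload 111100.
Byte 4: 0x95 = 10010101 (10xxxxxx ✓), payload 010101.
Concatenate: 011100011111100010101 = 0xE3F15 (21 bits → U+E3F15).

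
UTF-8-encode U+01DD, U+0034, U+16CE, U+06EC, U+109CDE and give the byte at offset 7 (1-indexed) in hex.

1-indexed offset 7 is 0-indexed offset 6.
U+01DD → 2-byte form C7 9D at offsets 0–1.
U+0034 → 1-byte form 34 at offsets 2–2.
U+16CE → 3-byte form E1 9B 8E at offsets 3–5.
U+06EC → 2-byte form DB AC at offsets 6–7.
Offset 6 falls in char 4's range; it's byte 1 of DB AC = 0xDB.

0xDB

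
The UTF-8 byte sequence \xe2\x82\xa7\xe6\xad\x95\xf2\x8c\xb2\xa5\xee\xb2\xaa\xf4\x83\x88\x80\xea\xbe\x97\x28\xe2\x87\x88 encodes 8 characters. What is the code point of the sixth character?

U+AF97

Offset 0: leading byte 0xE2 = 11100010 → 3-byte char #1 = E2 82 A7.
Offset 3: leading byte 0xE6 = 11100110 → 3-byte char #2 = E6 AD 95.
Offset 6: leading byte 0xF2 = 11110010 → 4-byte char #3 = F2 8C B2 A5.
Offset 10: leading byte 0xEE = 11101110 → 3-byte char #4 = EE B2 AA.
Offset 13: leading byte 0xF4 = 11110100 → 4-byte char #5 = F4 83 88 80.
Offset 17: leading byte 0xEA = 11101010 → 3-byte char #6 = EA BE 97.
Leading byte 0xEA = 11101010 matches 1110xxxx → 3-byte sequence.
Byte 1: 0xEA = 11101010, payload 1010 (4 bits).
Byte 2: 0xBE = 10111110 (10xxxxxx ✓), payload 111110.
Byte 3: 0x97 = 10010111 (10xxxxxx ✓), payload 010111.
Concatenate: 1010111110010111 = 0xAF97 (16 bits → U+AF97).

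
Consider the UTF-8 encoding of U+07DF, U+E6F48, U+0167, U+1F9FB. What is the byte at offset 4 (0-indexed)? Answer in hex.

0xBD

U+07DF → 2-byte form DF 9F at offsets 0–1.
U+E6F48 → 4-byte form F3 A6 BD 88 at offsets 2–5.
Offset 4 falls in char 2's range; it's byte 3 of F3 A6 BD 88 = 0xBD.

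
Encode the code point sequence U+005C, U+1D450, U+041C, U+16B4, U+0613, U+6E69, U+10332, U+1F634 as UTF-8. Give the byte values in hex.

U+005C: 1-byte form → 5C.
U+1D450: 4-byte form → F0 9D 91 90.
U+041C: 2-byte form → D0 9C.
U+16B4: 3-byte form → E1 9A B4.
U+0613: 2-byte form → D8 93.
U+6E69: 3-byte form → E6 B9 A9.
U+10332: 4-byte form → F0 90 8C B2.
U+1F634: 4-byte form → F0 9F 98 B4.
Concatenated (23 bytes): 5C F0 9D 91 90 D0 9C E1 9A B4 D8 93 E6 B9 A9 F0 90 8C B2 F0 9F 98 B4.

5C F0 9D 91 90 D0 9C E1 9A B4 D8 93 E6 B9 A9 F0 90 8C B2 F0 9F 98 B4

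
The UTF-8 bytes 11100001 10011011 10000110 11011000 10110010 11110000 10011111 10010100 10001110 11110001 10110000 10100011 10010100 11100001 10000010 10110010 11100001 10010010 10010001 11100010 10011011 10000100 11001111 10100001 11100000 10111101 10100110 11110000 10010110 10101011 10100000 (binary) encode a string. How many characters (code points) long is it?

Byte at offset 0: 0xE1 = 11100001 → 3-byte char (#1). Advance 3.
Byte at offset 3: 0xD8 = 11011000 → 2-byte char (#2). Advance 2.
Byte at offset 5: 0xF0 = 11110000 → 4-byte char (#3). Advance 4.
Byte at offset 9: 0xF1 = 11110001 → 4-byte char (#4). Advance 4.
Byte at offset 13: 0xE1 = 11100001 → 3-byte char (#5). Advance 3.
Byte at offset 16: 0xE1 = 11100001 → 3-byte char (#6). Advance 3.
Byte at offset 19: 0xE2 = 11100010 → 3-byte char (#7). Advance 3.
Byte at offset 22: 0xCF = 11001111 → 2-byte char (#8). Advance 2.
Byte at offset 24: 0xE0 = 11100000 → 3-byte char (#9). Advance 3.
Byte at offset 27: 0xF0 = 11110000 → 4-byte char (#10). Advance 4.
Reached end at offset 31 after 10 code points.

10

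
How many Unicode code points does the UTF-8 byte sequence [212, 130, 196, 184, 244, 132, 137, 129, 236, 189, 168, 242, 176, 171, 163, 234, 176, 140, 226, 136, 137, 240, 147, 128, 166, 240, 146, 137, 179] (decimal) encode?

Byte at offset 0: 0xD4 = 11010100 → 2-byte char (#1). Advance 2.
Byte at offset 2: 0xC4 = 11000100 → 2-byte char (#2). Advance 2.
Byte at offset 4: 0xF4 = 11110100 → 4-byte char (#3). Advance 4.
Byte at offset 8: 0xEC = 11101100 → 3-byte char (#4). Advance 3.
Byte at offset 11: 0xF2 = 11110010 → 4-byte char (#5). Advance 4.
Byte at offset 15: 0xEA = 11101010 → 3-byte char (#6). Advance 3.
Byte at offset 18: 0xE2 = 11100010 → 3-byte char (#7). Advance 3.
Byte at offset 21: 0xF0 = 11110000 → 4-byte char (#8). Advance 4.
Byte at offset 25: 0xF0 = 11110000 → 4-byte char (#9). Advance 4.
Reached end at offset 29 after 9 code points.

9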